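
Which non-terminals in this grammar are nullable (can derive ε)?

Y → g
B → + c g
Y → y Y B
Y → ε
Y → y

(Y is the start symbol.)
A non-terminal is nullable if it can derive ε (the empty string): either it has an ε-production, or it has a production whose right-hand side consists entirely of nullable non-terminals.

ε-productions: Y → ε
So Y is immediately nullable.
No further non-terminal can be added: every production for the remaining non-terminals contains a terminal or a non-nullable non-terminal.
Nullable = { 'Y' }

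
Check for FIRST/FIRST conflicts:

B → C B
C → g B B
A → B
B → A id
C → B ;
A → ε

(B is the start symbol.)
A FIRST/FIRST conflict occurs when two productions N → α and N → β for the same non-terminal have FIRST(α) ∩ FIRST(β) ≠ ∅ (with ε ∈ FIRST of a nullable right-hand side, so two nullable alternatives also conflict).

FIRST sets of the non-terminals at (or reachable through a nullable prefix from) the front of some alternative:
  FIRST(C) = { 'g', 'id' }
  FIRST(A) = { 'g', 'id', ε }
  FIRST(B) = { 'g', 'id' }

Productions for B:
  B → C B: FIRST = { 'g', 'id' }
  B → A id: FIRST = { 'g', 'id' }
Productions for C:
  C → g B B: FIRST = { 'g' }
  C → B ;: FIRST = { 'g', 'id' }
Productions for A:
  A → B: FIRST = { 'g', 'id' }
  A → ε: FIRST = { ε }

Conflict for B: B → C B and B → A id
  Overlap: { 'g', 'id' }
Conflict for C: C → g B B and C → B ;
  Overlap: { 'g' }

Answer: Yes. B → C B / B → A id on { 'g', 'id' }; C → g B B / C → B ';' on { 'g' }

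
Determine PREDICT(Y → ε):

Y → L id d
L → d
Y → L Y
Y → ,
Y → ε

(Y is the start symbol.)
{ $ }

PREDICT(Y → ε) = (FIRST(RHS) \ {ε}) ∪ (FOLLOW(Y) if ε ∈ FIRST(RHS), i.e. RHS ⇒* ε)
The right-hand side is ε (FIRST(ε) = { ε }), so the predict set is FOLLOW(Y) = { $ }
PREDICT(Y → ε) = { $ }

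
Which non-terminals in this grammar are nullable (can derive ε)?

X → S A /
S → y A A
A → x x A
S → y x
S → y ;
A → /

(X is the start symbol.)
None

There are no ε-productions, so no non-terminal can derive ε.
No non-terminals are nullable.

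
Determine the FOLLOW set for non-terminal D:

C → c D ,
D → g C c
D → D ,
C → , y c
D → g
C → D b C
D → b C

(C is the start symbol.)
To compute FOLLOW(D), find every occurrence of D on a right-hand side N → α D β: add FIRST(β) \ {ε}, and if β is empty or nullable also add FOLLOW(N). Iterate to a fixed point.

In C → c D ,: D is followed by ',', add FIRST(',') \ {ε} = { ',' }
In D → D ,: D is followed by ',', add FIRST(',') \ {ε} = { ',' }
In C → D b C: D is followed by b C, add FIRST(b C) \ {ε} = { 'b' }

Taking the union: FOLLOW(D) = { ',', 'b' }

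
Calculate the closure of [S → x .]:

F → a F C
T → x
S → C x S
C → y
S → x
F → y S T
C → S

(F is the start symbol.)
Start with: [S → x .]
The dot is at the end, so nothing is added.

CLOSURE = { [S → x .] }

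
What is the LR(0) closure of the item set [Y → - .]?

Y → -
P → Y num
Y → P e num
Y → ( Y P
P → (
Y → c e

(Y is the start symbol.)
{ [Y → - .] }

To compute CLOSURE, for each item [A → α.Bβ] where B is a non-terminal, add [B → .γ] for all productions B → γ; repeat for the newly added items until nothing changes.

Start with: [Y → - .]
The dot is at the end, so nothing is added.

CLOSURE = { [Y → - .] }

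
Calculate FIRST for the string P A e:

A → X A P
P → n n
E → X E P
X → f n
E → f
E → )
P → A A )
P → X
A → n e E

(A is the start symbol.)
FIRST sets of the non-terminals involved (from the grammar, by fixed-point iteration):
  FIRST(P) = { 'f', 'n' }

To compute FIRST(P A e), process the symbols left to right:
Symbol P is a non-terminal. Add FIRST(P) \ {ε} = { 'f', 'n' }
P is not nullable (ε ∉ FIRST(P)), so stop here.
FIRST(P A e) = { 'f', 'n' }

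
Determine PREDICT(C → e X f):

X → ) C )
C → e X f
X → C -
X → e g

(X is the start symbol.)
PREDICT(C → e X f) = (FIRST(RHS) \ {ε}) ∪ (FOLLOW(C) if ε ∈ FIRST(RHS), i.e. RHS ⇒* ε)
FIRST(e X f) = { 'e' }
ε ∉ FIRST(e X f), so FOLLOW(C) is not added.
PREDICT(C → e X f) = { 'e' }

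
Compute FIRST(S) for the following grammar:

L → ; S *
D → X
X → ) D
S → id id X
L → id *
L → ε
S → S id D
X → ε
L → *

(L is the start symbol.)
{ 'id' }

To compute FIRST(S), examine every production with S on the left-hand side, reading each right-hand side left to right until a non-nullable symbol is reached.

From S → id id X:
  - id is a terminal: add 'id' and stop
From S → S id D:
  - S is the symbol being defined: contributes nothing new
    S is not nullable, so stop

Collecting: FIRST(S) = { 'id' }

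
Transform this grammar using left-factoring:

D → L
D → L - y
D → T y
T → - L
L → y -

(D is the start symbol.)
D → L D'
D' → ε
D' → - y
D → T y
T → - L
L → y -

Left-factoring transforms A → αβ₁ | αβ₂ into A → αA' and A' → β₁ | β₂
(α is the longest common prefix among the alternatives). Repeat until
no nonterminal has two alternatives with a common prefix.

Round 1: D has alternatives sharing prefix 'L'. Introduce D': D → L D'
  Add: D' → ε
  Add: D' → - y

No remaining common prefixes — done.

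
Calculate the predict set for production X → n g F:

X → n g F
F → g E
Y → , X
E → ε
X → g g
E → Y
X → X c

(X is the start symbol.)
PREDICT(X → n g F) = (FIRST(RHS) \ {ε}) ∪ (FOLLOW(X) if ε ∈ FIRST(RHS), i.e. RHS ⇒* ε)
FIRST(n g F) = { 'n' }
ε ∉ FIRST(n g F), so FOLLOW(X) is not added.
PREDICT(X → n g F) = { 'n' }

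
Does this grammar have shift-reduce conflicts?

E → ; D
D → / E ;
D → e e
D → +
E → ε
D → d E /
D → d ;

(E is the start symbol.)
Yes — I0: [E → .] vs [E → . ; D]; I4: [E → .] vs [E → . ; D]; I6: [E → .] vs [D → d . ;]; I9: [D → d ; .] vs [D → . +]

Augment with E' → E and build the canonical LR(0) collection (I0 = CLOSURE({[E' → . E]}), then GOTO on every symbol after a dot until no new states appear). It has 14 states:
  I0: { [E → . ; D], [E → .], [E' → . E] }  — shift, reduce
  I1: { [D → . +], [D → . / E ;], [D → . d ;], [D → . d E /], [D → . e e], [E → ; . D] }  — shift
  I2: { [E' → E .] }  — accept
  I3: { [D → + .] }  — reduce
  I4: { [D → / . E ;], [E → . ; D], [E → .] }  — shift, reduce
  I5: { [E → ; D .] }  — reduce
  I6: { [D → d . ;], [D → d . E /], [E → . ; D], [E → .] }  — shift, reduce
  I7: { [D → e . e] }  — shift
  I8: { [D → e e .] }  — reduce
  I9: { [D → . +], [D → . / E ;], [D → . d ;], [D → . d E /], [D → . e e], [D → d ; .], [E → ; . D] }  — shift, reduce
  I10: { [D → d E . /] }  — shift
  I11: { [D → d E / .] }  — reduce
  I12: { [D → / E . ;] }  — shift
  I13: { [D → / E ; .] }  — reduce

I0 contains reduce item [E → .] and shift item [E → . ; D] — shift-reduce conflict.
I4 contains reduce item [E → .] and shift item [E → . ; D] — shift-reduce conflict.
I6 contains reduce item [E → .] and shift items [D → d . ;], [E → . ; D] — shift-reduce conflict.
I9 contains reduce item [D → d ; .] and shift items [D → . +], [D → . / E ;], [D → . d ;], [D → . d E /], [D → . e e] — shift-reduce conflict.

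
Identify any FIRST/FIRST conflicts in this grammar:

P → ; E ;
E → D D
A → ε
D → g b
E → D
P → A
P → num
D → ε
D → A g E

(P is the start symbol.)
Yes. E → D D / E → D on { 'g', ε }; D → g b / D → A g E on { 'g' }

A FIRST/FIRST conflict occurs when two productions N → α and N → β for the same non-terminal have FIRST(α) ∩ FIRST(β) ≠ ∅ (with ε ∈ FIRST of a nullable right-hand side, so two nullable alternatives also conflict).

FIRST sets of the non-terminals at (or reachable through a nullable prefix from) the front of some alternative:
  FIRST(A) = { ε }
  FIRST(D) = { 'g', ε }

Productions for P:
  P → ; E ;: FIRST = { ';' }
  P → A: FIRST = { ε }
  P → num: FIRST = { 'num' }
Productions for E:
  E → D D: FIRST = { 'g', ε }
  E → D: FIRST = { 'g', ε }
Productions for D:
  D → g b: FIRST = { 'g' }
  D → ε: FIRST = { ε }
  D → A g E: FIRST = { 'g' }
A has only one production, so no FIRST/FIRST conflict is possible there.

Conflict for E: E → D D and E → D
  Overlap: { 'g', ε }
Conflict for D: D → g b and D → A g E
  Overlap: { 'g' }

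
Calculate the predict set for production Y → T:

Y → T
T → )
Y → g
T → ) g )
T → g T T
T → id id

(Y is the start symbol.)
{ ')', 'g', 'id' }

PREDICT(Y → T) = (FIRST(RHS) \ {ε}) ∪ (FOLLOW(Y) if ε ∈ FIRST(RHS), i.e. RHS ⇒* ε)
FIRST(T) = { ')', 'g', 'id' }
FIRST(T) = { ')', 'g', 'id' }
ε ∉ FIRST(T), so FOLLOW(Y) is not added.
PREDICT(Y → T) = { ')', 'g', 'id' }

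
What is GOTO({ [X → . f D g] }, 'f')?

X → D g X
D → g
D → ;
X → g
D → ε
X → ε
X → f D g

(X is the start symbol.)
{ [D → . ;], [D → . g], [D → .], [X → f . D g] }

GOTO(I, 'f') = CLOSURE({ [A → αX.β] : [A → α.Xβ] ∈ I, X = 'f' })

Items with dot before 'f', with the dot advanced:
  [X → . f D g] → [X → f . D g]
Closure of the advanced items:
  [X → f . D g] has the dot before D: add [D → . g], [D → . ;], [D → .]

GOTO = { [D → . ;], [D → . g], [D → .], [X → f . D g] }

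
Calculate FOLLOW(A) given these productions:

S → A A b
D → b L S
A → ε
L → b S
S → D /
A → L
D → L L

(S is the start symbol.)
{ 'b' }

To compute FOLLOW(A), find every occurrence of A on a right-hand side N → α A β: add FIRST(β) \ {ε}, and if β is empty or nullable also add FOLLOW(N). Iterate to a fixed point.

In S → A A b: A is followed by A b, add FIRST(A b) \ {ε} = { 'b' }
In S → A A b: A is followed by b, add FIRST(b) \ {ε} = { 'b' }

Taking the union: FOLLOW(A) = { 'b' }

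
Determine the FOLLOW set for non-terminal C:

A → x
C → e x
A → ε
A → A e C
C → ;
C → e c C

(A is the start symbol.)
{ $, 'e' }

To compute FOLLOW(C), find every occurrence of C on a right-hand side N → α C β: add FIRST(β) \ {ε}, and if β is empty or nullable also add FOLLOW(N). Iterate to a fixed point.

In A → A e C: C is at the end, add FOLLOW(A)
In C → e c C: C is at the end; this adds FOLLOW(C) to itself — nothing new

The FOLLOW sets referred to above (computed the same way, to a fixed point):
  FOLLOW(A) = { $, 'e' }

Taking the union: FOLLOW(C) = { $, 'e' }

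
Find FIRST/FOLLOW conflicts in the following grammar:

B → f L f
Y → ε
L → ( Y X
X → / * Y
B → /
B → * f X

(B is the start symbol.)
No FIRST/FOLLOW conflicts.

A FIRST/FOLLOW conflict occurs when a non-terminal N has a nullable alternative N → β (β ⇒* ε) and another alternative N → α with FIRST(α) ∩ FOLLOW(N) ≠ ∅: on such a lookahead the parser cannot decide between expanding α and letting N vanish via β.

Nullable non-terminals: Y.
Y has a nullable alternative but only one production, so nothing to check.

B, L, X have no nullable alternative, so no FIRST/FOLLOW check is needed there.

No FIRST/FOLLOW conflicts found.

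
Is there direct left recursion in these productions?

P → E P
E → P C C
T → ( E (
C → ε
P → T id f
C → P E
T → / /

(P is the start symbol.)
Direct left recursion occurs when N → N α for some non-terminal N (the right-hand side begins with the left-hand side itself).

P → E P: starts with E
E → P C C: starts with P
T → ( E (: starts with '('
C → ε: starts with ε
P → T id f: starts with T
C → P E: starts with P
T → / /: starts with '/'

No direct left recursion found.

Answer: No direct left recursion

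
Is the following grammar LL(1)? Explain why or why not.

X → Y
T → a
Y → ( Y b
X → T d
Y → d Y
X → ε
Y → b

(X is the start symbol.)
A grammar is LL(1) if for each non-terminal N with multiple productions, the predict sets of those productions are pairwise disjoint, where PREDICT(N → α) = (FIRST(α) \ {ε}) ∪ (FOLLOW(N) if α ⇒* ε).

Relevant sets:
  FIRST(Y) = { '(', 'b', 'd' }
  FIRST(T) = { 'a' }
  FOLLOW(X) = { $ }

For X:
  PREDICT(X → Y) = { '(', 'b', 'd' }
  PREDICT(X → T d) = { 'a' }
  PREDICT(X → ε) = { $ }
For Y:
  PREDICT(Y → '(' Y b) = { '(' }
  PREDICT(Y → d Y) = { 'd' }
  PREDICT(Y → b) = { 'b' }
T has a single production, so nothing to check there.

All predict sets are disjoint. The grammar IS LL(1).

Answer: Yes, the grammar is LL(1).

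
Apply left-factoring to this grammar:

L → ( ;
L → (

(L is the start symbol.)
Left-factoring transforms A → αβ₁ | αβ₂ into A → αA' and A' → β₁ | β₂
(α is the longest common prefix among the alternatives). Repeat until
no nonterminal has two alternatives with a common prefix.

Round 1: L has alternatives sharing prefix '('. Introduce L': L → ( L'
  Add: L' → ;
  Add: L' → ε

No remaining common prefixes — done.

Resulting grammar:
L → ( L'
L' → ;
L' → ε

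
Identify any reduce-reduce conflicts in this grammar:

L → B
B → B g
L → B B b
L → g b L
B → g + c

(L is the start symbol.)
Augment with L' → L and build the canonical LR(0) collection (I0 = CLOSURE({[L' → . L]}), then GOTO on every symbol after a dot until no new states appear). It has 12 states:
  I0: { [B → . B g], [B → . g + c], [L → . B B b], [L → . B], [L → . g b L], [L' → . L] }  — shift
  I1: { [B → . B g], [B → . g + c], [B → B . g], [L → B . B b], [L → B .] }  — shift, reduce
  I2: { [L' → L .] }  — accept
  I3: { [B → g . + c], [L → g . b L] }  — shift
  I4: { [B → g + . c] }  — shift
  I5: { [B → . B g], [B → . g + c], [L → . B B b], [L → . B], [L → . g b L], [L → g b . L] }  — shift
  I6: { [L → g b L .] }  — reduce
  I7: { [B → g + c .] }  — reduce
  I8: { [B → B . g], [L → B B . b] }  — shift
  I9: { [B → B g .], [B → g . + c] }  — shift, reduce
  I10: { [L → B B b .] }  — reduce
  I11: { [B → B g .] }  — reduce

No state contains more than one complete item.

Answer: No reduce-reduce conflicts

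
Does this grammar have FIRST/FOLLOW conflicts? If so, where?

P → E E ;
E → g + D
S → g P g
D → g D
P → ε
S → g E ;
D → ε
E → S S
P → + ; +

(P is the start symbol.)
Yes. P → E E ';' with FOLLOW(P) on { 'g' }; D → g D with FOLLOW(D) on { 'g' }

A FIRST/FOLLOW conflict occurs when a non-terminal N has a nullable alternative N → β (β ⇒* ε) and another alternative N → α with FIRST(α) ∩ FOLLOW(N) ≠ ∅: on such a lookahead the parser cannot decide between expanding α and letting N vanish via β.

Nullable non-terminals: D, P.
FIRST sets used below: FIRST(E) = { 'g' }

D: nullable alternative(s) D → ε; FOLLOW(D) = { ';', 'g' }
  D → g D: FIRST \ {ε} = { 'g' } — overlaps FOLLOW(D) on { 'g' }: CONFLICT
  D → ε: FIRST \ {ε} = { } — this is the only nullable alternative, skip

P: nullable alternative(s) P → ε; FOLLOW(P) = { $, 'g' }
  P → E E ;: FIRST \ {ε} = { 'g' } — overlaps FOLLOW(P) on { 'g' }: CONFLICT
  P → ε: FIRST \ {ε} = { } — this is the only nullable alternative, skip
  P → + ; +: FIRST \ {ε} = { '+' } — disjoint from FOLLOW(P)

E, S have no nullable alternative, so no FIRST/FOLLOW check is needed there.

So the grammar has 2 FIRST/FOLLOW conflicts (marked CONFLICT above).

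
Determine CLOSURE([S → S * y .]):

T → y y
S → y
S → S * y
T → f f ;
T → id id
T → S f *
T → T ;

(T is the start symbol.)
To compute CLOSURE, for each item [A → α.Bβ] where B is a non-terminal, add [B → .γ] for all productions B → γ; repeat for the newly added items until nothing changes.

Start with: [S → S * y .]
The dot is at the end, so nothing is added.

CLOSURE = { [S → S * y .] }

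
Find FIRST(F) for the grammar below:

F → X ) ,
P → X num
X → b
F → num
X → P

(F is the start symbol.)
{ 'b', 'num' }

To compute FIRST(F), examine every production with F on the left-hand side, reading each right-hand side left to right until a non-nullable symbol is reached.

FIRST sets of the other non-terminals involved (by the same procedure, iterated to a fixed point):
  FIRST(X) = { 'b' }

From F → X ) ,:
  - X is a non-terminal: add FIRST(X) \ {ε} = { 'b' }
    X is not nullable, so stop
From F → num:
  - num is a terminal: add 'num' and stop

Collecting: FIRST(F) = { 'b', 'num' }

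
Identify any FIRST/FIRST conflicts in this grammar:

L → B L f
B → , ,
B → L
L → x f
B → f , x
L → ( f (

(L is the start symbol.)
A FIRST/FIRST conflict occurs when two productions N → α and N → β for the same non-terminal have FIRST(α) ∩ FIRST(β) ≠ ∅ (with ε ∈ FIRST of a nullable right-hand side, so two nullable alternatives also conflict).

FIRST sets of the non-terminals at (or reachable through a nullable prefix from) the front of some alternative:
  FIRST(B) = { '(', ',', 'f', 'x' }
  FIRST(L) = { '(', ',', 'f', 'x' }

Productions for L:
  L → B L f: FIRST = { '(', ',', 'f', 'x' }
  L → x f: FIRST = { 'x' }
  L → ( f (: FIRST = { '(' }
Productions for B:
  B → , ,: FIRST = { ',' }
  B → L: FIRST = { '(', ',', 'f', 'x' }
  B → f , x: FIRST = { 'f' }

Conflict for L: L → B L f and L → x f
  Overlap: { 'x' }
Conflict for L: L → B L f and L → ( f (
  Overlap: { '(' }
Conflict for B: B → , , and B → L
  Overlap: { ',' }
Conflict for B: B → L and B → f , x
  Overlap: { 'f' }

Answer: Yes. L → B L f / L → x f on { 'x' }; L → B L f / L → '(' f '(' on { '(' }; B → ',' ',' / B → L on { ',' }; B → L / B → f ',' x on { 'f' }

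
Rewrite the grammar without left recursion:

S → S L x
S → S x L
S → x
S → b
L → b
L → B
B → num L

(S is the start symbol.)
S → x S'
S → b S'
S' → L x S'
S' → x L S'
S' → ε
L → b
L → B
B → num L

S is directly left-recursive. The standard transformation for
  A → A α₁ | ... | A α_m | β₁ | ... | β_n
is
  A  → β₁ A' | ... | β_n A'
  A' → α₁ A' | ... | α_m A' | ε

S → x becomes S → x S'
S → b becomes S → b S'
S → S L x becomes S' → L x S'
S → S x L becomes S' → x L S'
Add S' → ε

Productions for other non-terminals are unchanged:
  L → b
  L → B
  B → num L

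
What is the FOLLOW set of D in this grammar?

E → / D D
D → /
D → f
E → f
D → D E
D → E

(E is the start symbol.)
In E → / D D: D is followed by D, add FIRST(D) \ {ε} = { '/', 'f' }
In E → / D D: D is at the end, add FOLLOW(E)
In D → D E: D is followed by E, add FIRST(E) \ {ε} = { '/', 'f' }

The FOLLOW sets referred to above (computed the same way, to a fixed point):
  FOLLOW(E) = { $, '/', 'f' }

Taking the union: FOLLOW(D) = { $, '/', 'f' }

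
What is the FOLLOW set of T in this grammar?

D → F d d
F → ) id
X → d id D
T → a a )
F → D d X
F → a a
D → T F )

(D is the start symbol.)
{ ')', 'a' }

To compute FOLLOW(T), find every occurrence of T on a right-hand side N → α T β: add FIRST(β) \ {ε}, and if β is empty or nullable also add FOLLOW(N). Iterate to a fixed point.

In D → T F ): T is followed by F ')', add FIRST(F ')') \ {ε} = { ')', 'a' }

Taking the union: FOLLOW(T) = { ')', 'a' }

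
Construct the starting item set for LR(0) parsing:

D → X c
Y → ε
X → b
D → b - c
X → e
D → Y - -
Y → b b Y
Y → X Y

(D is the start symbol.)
First, augment the grammar with D' → D
I₀ = CLOSURE({ [D' → . D] }):
  [D' → . D] has the dot before D: add [D → . X c], [D → . b - c], [D → . Y - -]
  [D → . X c] has the dot before X: add [X → . b], [X → . e]
  [D → . Y - -] has the dot before Y: add [Y → .], [Y → . b b Y], [Y → . X Y]
No further items can be added.

I₀ = { [D → . X c], [D → . Y - -], [D → . b - c], [D' → . D], [X → . b], [X → . e], [Y → . X Y], [Y → . b b Y], [Y → .] }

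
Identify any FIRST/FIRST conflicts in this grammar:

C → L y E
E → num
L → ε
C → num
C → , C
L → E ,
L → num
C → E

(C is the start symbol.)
FIRST sets of the non-terminals at (or reachable through a nullable prefix from) the front of some alternative:
  FIRST(L) = { 'num', ε }
  FIRST(E) = { 'num' }

Productions for C:
  C → L y E: FIRST = { 'num', 'y' }
  C → num: FIRST = { 'num' }
  C → , C: FIRST = { ',' }
  C → E: FIRST = { 'num' }
Productions for L:
  L → ε: FIRST = { ε }
  L → E ,: FIRST = { 'num' }
  L → num: FIRST = { 'num' }
E has only one production, so no FIRST/FIRST conflict is possible there.

Conflict for C: C → L y E and C → num
  Overlap: { 'num' }
Conflict for C: C → L y E and C → E
  Overlap: { 'num' }
Conflict for C: C → num and C → E
  Overlap: { 'num' }
Conflict for L: L → E , and L → num
  Overlap: { 'num' }

Answer: Yes. C → L y E / C → num on { 'num' }; C → L y E / C → E on { 'num' }; C → num / C → E on { 'num' }; L → E ',' / L → num on { 'num' }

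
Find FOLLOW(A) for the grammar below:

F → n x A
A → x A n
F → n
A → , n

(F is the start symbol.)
{ $, 'n' }

To compute FOLLOW(A), find every occurrence of A on a right-hand side N → α A β: add FIRST(β) \ {ε}, and if β is empty or nullable also add FOLLOW(N). Iterate to a fixed point.

In F → n x A: A is at the end, add FOLLOW(F)
In A → x A n: A is followed by n, add FIRST(n) \ {ε} = { 'n' }

The FOLLOW sets referred to above (computed the same way, to a fixed point):
  FOLLOW(F) = { $ }

Taking the union: FOLLOW(A) = { $, 'n' }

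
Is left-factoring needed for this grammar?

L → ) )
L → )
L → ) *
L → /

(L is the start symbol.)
Yes, L has productions with common prefix ')'

Left-factoring is needed when two productions for the same non-terminal
share a common prefix on the right-hand side.

Productions for L:
  L → ) )
  L → )
  L → ) *
  L → /

Found common prefix ')' in productions for L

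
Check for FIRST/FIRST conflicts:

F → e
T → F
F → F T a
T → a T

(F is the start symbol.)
FIRST sets of the non-terminals at (or reachable through a nullable prefix from) the front of some alternative:
  FIRST(F) = { 'e' }

Productions for F:
  F → e: FIRST = { 'e' }
  F → F T a: FIRST = { 'e' }
Productions for T:
  T → F: FIRST = { 'e' }
  T → a T: FIRST = { 'a' }

Conflict for F: F → e and F → F T a
  Overlap: { 'e' }

Answer: Yes. F → e / F → F T a on { 'e' }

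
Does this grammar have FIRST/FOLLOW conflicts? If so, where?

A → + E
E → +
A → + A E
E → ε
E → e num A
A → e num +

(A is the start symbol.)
Yes. E → '+' with FOLLOW(E) on { '+' }; E → e num A with FOLLOW(E) on { 'e' }

A FIRST/FOLLOW conflict occurs when a non-terminal N has a nullable alternative N → β (β ⇒* ε) and another alternative N → α with FIRST(α) ∩ FOLLOW(N) ≠ ∅: on such a lookahead the parser cannot decide between expanding α and letting N vanish via β.

Nullable non-terminals: E.

E: nullable alternative(s) E → ε; FOLLOW(E) = { $, '+', 'e' }
  E → +: FIRST \ {ε} = { '+' } — overlaps FOLLOW(E) on { '+' }: CONFLICT
  E → ε: FIRST \ {ε} = { } — this is the only nullable alternative, skip
  E → e num A: FIRST \ {ε} = { 'e' } — overlaps FOLLOW(E) on { 'e' }: CONFLICT

A has no nullable alternative, so no FIRST/FOLLOW check is needed there.

So the grammar has 2 FIRST/FOLLOW conflicts (marked CONFLICT above).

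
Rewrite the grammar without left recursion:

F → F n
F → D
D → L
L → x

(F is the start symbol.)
F is directly left-recursive. The standard transformation for
  A → A α₁ | ... | A α_m | β₁ | ... | β_n
is
  A  → β₁ A' | ... | β_n A'
  A' → α₁ A' | ... | α_m A' | ε

F → D becomes F → D F'
F → F n becomes F' → n F'
Add F' → ε

Productions for other non-terminals are unchanged:
  D → L
  L → x

Resulting grammar:
F → D F'
F' → n F'
F' → ε
D → L
L → x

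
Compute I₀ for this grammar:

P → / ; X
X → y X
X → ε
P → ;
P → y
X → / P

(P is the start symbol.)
{ [P → . / ; X], [P → . ;], [P → . y], [P' → . P] }

First, augment the grammar with P' → P
I₀ = CLOSURE({ [P' → . P] }):
  [P' → . P] has the dot before P: add [P → . / ; X], [P → . ;], [P → . y]
No further items can be added.

I₀ = { [P → . / ; X], [P → . ;], [P → . y], [P' → . P] }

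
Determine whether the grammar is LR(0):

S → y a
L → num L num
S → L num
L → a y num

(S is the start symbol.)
Yes, the grammar is LR(0)

Augment with S' → S and build the canonical LR(0) collection (I0 = CLOSURE({[S' → . S]}), then GOTO on every symbol after a dot until no new states appear). It has 12 states:
  I0: { [L → . a y num], [L → . num L num], [S → . L num], [S → . y a], [S' → . S] }  — shift
  I1: { [S → L . num] }  — shift
  I2: { [S' → S .] }  — accept
  I3: { [L → a . y num] }  — shift
  I4: { [L → . a y num], [L → . num L num], [L → num . L num] }  — shift
  I5: { [S → y . a] }  — shift
  I6: { [S → y a .] }  — reduce
  I7: { [L → num L . num] }  — shift
  I8: { [L → num L num .] }  — reduce
  I9: { [L → a y . num] }  — shift
  I10: { [L → a y num .] }  — reduce
  I11: { [S → L num .] }  — reduce

Every state is either a pure shift/goto state or contains exactly one complete item and nothing to shift — no conflicts. The grammar is LR(0).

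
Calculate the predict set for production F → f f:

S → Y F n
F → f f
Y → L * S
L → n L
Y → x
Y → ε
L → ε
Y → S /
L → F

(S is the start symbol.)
{ 'f' }

PREDICT(F → f f) = (FIRST(RHS) \ {ε}) ∪ (FOLLOW(F) if ε ∈ FIRST(RHS), i.e. RHS ⇒* ε)
FIRST(f f) = { 'f' }
ε ∉ FIRST(f f), so FOLLOW(F) is not added.
PREDICT(F → f f) = { 'f' }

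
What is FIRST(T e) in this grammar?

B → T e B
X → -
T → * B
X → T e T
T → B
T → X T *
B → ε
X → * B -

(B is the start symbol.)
FIRST sets of the non-terminals involved (from the grammar, by fixed-point iteration):
  FIRST(T) = { '*', '-', 'e', ε }

To compute FIRST(T e), process the symbols left to right:
Symbol T is a non-terminal. Add FIRST(T) \ {ε} = { '*', '-', 'e' }
T is nullable (ε ∈ FIRST(T)), continue to the next symbol.
Symbol e is a terminal. Add 'e' and stop.
FIRST(T e) = { '*', '-', 'e' }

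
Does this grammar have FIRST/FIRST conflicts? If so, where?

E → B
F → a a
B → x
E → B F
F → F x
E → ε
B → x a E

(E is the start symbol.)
Yes. E → B / E → B F on { 'x' }; F → a a / F → F x on { 'a' }; B → x / B → x a E on { 'x' }

A FIRST/FIRST conflict occurs when two productions N → α and N → β for the same non-terminal have FIRST(α) ∩ FIRST(β) ≠ ∅ (with ε ∈ FIRST of a nullable right-hand side, so two nullable alternatives also conflict).

FIRST sets of the non-terminals at (or reachable through a nullable prefix from) the front of some alternative:
  FIRST(B) = { 'x' }
  FIRST(F) = { 'a' }

Productions for E:
  E → B: FIRST = { 'x' }
  E → B F: FIRST = { 'x' }
  E → ε: FIRST = { ε }
Productions for F:
  F → a a: FIRST = { 'a' }
  F → F x: FIRST = { 'a' }
Productions for B:
  B → x: FIRST = { 'x' }
  B → x a E: FIRST = { 'x' }

Conflict for E: E → B and E → B F
  Overlap: { 'x' }
Conflict for F: F → a a and F → F x
  Overlap: { 'a' }
Conflict for B: B → x and B → x a E
  Overlap: { 'x' }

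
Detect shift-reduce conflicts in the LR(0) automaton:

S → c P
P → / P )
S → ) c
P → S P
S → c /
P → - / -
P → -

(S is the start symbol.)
Yes — I4: [P → - .] vs [P → - . / -]; I5: [S → c / .] vs [P → . -]

A shift-reduce conflict occurs when an LR(0) state has both:
  - a complete (reduce) item [A → α .] (dot at the end), and
  - a shift item [B → β . c γ] (dot before a terminal).

Augment with S' → S and build the canonical LR(0) collection (I0 = CLOSURE({[S' → . S]}), then GOTO on every symbol after a dot until no new states appear). It has 15 states:
  I0: { [S → . ) c], [S → . c /], [S → . c P], [S' → . S] }  — shift
  I1: { [S → ) . c] }  — shift
  I2: { [S' → S .] }  — accept
  I3: { [P → . - / -], [P → . -], [P → . / P )], [P → . S P], [S → . ) c], [S → . c /], [S → . c P], [S → c . /], [S → c . P] }  — shift
  I4: { [P → - . / -], [P → - .] }  — shift, reduce
  I5: { [P → . - / -], [P → . -], [P → . / P )], [P → . S P], [P → / . P )], [S → . ) c], [S → . c /], [S → . c P], [S → c / .] }  — shift, reduce
  I6: { [S → c P .] }  — reduce
  I7: { [P → . - / -], [P → . -], [P → . / P )], [P → . S P], [P → S . P], [S → . ) c], [S → . c /], [S → . c P] }  — shift
  I8: { [P → . - / -], [P → . -], [P → . / P )], [P → . S P], [P → / . P )], [S → . ) c], [S → . c /], [S → . c P] }  — shift
  I9: { [P → S P .] }  — reduce
  I10: { [P → / P . )] }  — shift
  I11: { [P → / P ) .] }  — reduce
  I12: { [P → - / . -] }  — shift
  I13: { [P → - / - .] }  — reduce
  I14: { [S → ) c .] }  — reduce

I4 contains reduce item [P → - .] and shift item [P → - . / -] — shift-reduce conflict.
I5 contains reduce item [S → c / .] and shift items [P → . -], [P → . - / -], [P → . / P )], [S → . ) c], [S → . c /], [S → . c P] — shift-reduce conflict.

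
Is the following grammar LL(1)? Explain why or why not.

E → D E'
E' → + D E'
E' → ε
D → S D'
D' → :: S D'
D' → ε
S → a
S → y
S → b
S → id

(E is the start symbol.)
Relevant sets:
  FOLLOW(E') = { $ }
  FOLLOW(D') = { $, '+' }

For E':
  PREDICT(E' → '+' D E') = { '+' }
  PREDICT(E' → ε) = { $ }
For D':
  PREDICT(D' → :: S D') = { '::' }
  PREDICT(D' → ε) = { $, '+' }
For S:
  PREDICT(S → a) = { 'a' }
  PREDICT(S → y) = { 'y' }
  PREDICT(S → b) = { 'b' }
  PREDICT(S → id) = { 'id' }
E, D have a single production, so nothing to check there.

All predict sets are disjoint. The grammar IS LL(1).

Answer: Yes, the grammar is LL(1).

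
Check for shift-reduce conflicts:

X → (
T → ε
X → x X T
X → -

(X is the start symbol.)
No shift-reduce conflicts

A shift-reduce conflict occurs when an LR(0) state has both:
  - a complete (reduce) item [A → α .] (dot at the end), and
  - a shift item [B → β . c γ] (dot before a terminal).

Augment with X' → X and build the canonical LR(0) collection (I0 = CLOSURE({[X' → . X]}), then GOTO on every symbol after a dot until no new states appear). It has 7 states:
  I0: { [X → . (], [X → . -], [X → . x X T], [X' → . X] }  — shift
  I1: { [X → ( .] }  — reduce
  I2: { [X → - .] }  — reduce
  I3: { [X' → X .] }  — accept
  I4: { [X → . (], [X → . -], [X → . x X T], [X → x . X T] }  — shift
  I5: { [T → .], [X → x X . T] }  — reduce
  I6: { [X → x X T .] }  — reduce

No state contains both a complete item and a shift item.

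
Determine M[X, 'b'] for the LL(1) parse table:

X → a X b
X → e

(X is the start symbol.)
To find M[X, 'b'], we find productions for X where 'b' is in the predict set (PREDICT(N → α) = (FIRST(α) \ {ε}) ∪ (FOLLOW(N) if α ⇒* ε)).

X → a X b: PREDICT = { 'a' }
X → e: PREDICT = { 'e' }

M[X, 'b'] is empty (no production applies)

Answer: Empty (error entry)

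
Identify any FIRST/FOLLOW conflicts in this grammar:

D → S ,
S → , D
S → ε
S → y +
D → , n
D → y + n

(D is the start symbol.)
Yes. S → ',' D with FOLLOW(S) on { ',' }

A FIRST/FOLLOW conflict occurs when a non-terminal N has a nullable alternative N → β (β ⇒* ε) and another alternative N → α with FIRST(α) ∩ FOLLOW(N) ≠ ∅: on such a lookahead the parser cannot decide between expanding α and letting N vanish via β.

Nullable non-terminals: S.

S: nullable alternative(s) S → ε; FOLLOW(S) = { ',' }
  S → , D: FIRST \ {ε} = { ',' } — overlaps FOLLOW(S) on { ',' }: CONFLICT
  S → ε: FIRST \ {ε} = { } — this is the only nullable alternative, skip
  S → y +: FIRST \ {ε} = { 'y' } — disjoint from FOLLOW(S)

D has no nullable alternative, so no FIRST/FOLLOW check is needed there.

So the grammar has 1 FIRST/FOLLOW conflict (marked CONFLICT above).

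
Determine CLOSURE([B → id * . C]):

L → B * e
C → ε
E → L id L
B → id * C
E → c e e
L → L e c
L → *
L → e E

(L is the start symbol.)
{ [B → id * . C], [C → .] }

To compute CLOSURE, for each item [A → α.Bβ] where B is a non-terminal, add [B → .γ] for all productions B → γ; repeat for the newly added items until nothing changes.

Start with: [B → id * . C]
  [B → id * . C] has the dot before C: add [C → .]
No further items can be added.

CLOSURE = { [B → id * . C], [C → .] }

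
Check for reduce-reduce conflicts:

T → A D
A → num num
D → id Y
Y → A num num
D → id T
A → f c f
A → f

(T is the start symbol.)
No reduce-reduce conflicts

A reduce-reduce conflict occurs when an LR(0) state has two complete items [A → α .] and [B → β .] — both call for a reduction, and with no lookahead the parser cannot choose between them.

Augment with T' → T and build the canonical LR(0) collection (I0 = CLOSURE({[T' → . T]}), then GOTO on every symbol after a dot until no new states appear). It has 15 states:
  I0: { [A → . f c f], [A → . f], [A → . num num], [T → . A D], [T' → . T] }  — shift
  I1: { [D → . id T], [D → . id Y], [T → A . D] }  — shift
  I2: { [T' → T .] }  — accept
  I3: { [A → f . c f], [A → f .] }  — shift, reduce
  I4: { [A → num . num] }  — shift
  I5: { [A → num num .] }  — reduce
  I6: { [A → f c . f] }  — shift
  I7: { [A → f c f .] }  — reduce
  I8: { [T → A D .] }  — reduce
  I9: { [A → . f c f], [A → . f], [A → . num num], [D → id . T], [D → id . Y], [T → . A D], [Y → . A num num] }  — shift
  I10: { [D → . id T], [D → . id Y], [T → A . D], [Y → A . num num] }  — shift
  I11: { [D → id T .] }  — reduce
  I12: { [D → id Y .] }  — reduce
  I13: { [Y → A num . num] }  — shift
  I14: { [Y → A num num .] }  — reduce

No state contains more than one complete item.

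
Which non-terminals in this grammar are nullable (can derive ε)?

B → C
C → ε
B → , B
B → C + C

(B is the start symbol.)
{ 'B', 'C' }

ε-productions: C → ε
So C is immediately nullable.
B → C: every symbol on the right is nullable, so B is nullable too.
Every non-terminal is now nullable.
Nullable = { 'B', 'C' }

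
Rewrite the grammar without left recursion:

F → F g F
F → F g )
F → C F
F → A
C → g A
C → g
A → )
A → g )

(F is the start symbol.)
F → C F F'
F → A F'
F' → g F F'
F' → g ) F'
F' → ε
C → g A
C → g
A → )
A → g )

F is directly left-recursive. The standard transformation for
  A → A α₁ | ... | A α_m | β₁ | ... | β_n
is
  A  → β₁ A' | ... | β_n A'
  A' → α₁ A' | ... | α_m A' | ε

F → C F becomes F → C F F'
F → A becomes F → A F'
F → F g F becomes F' → g F F'
F → F g ) becomes F' → g ) F'
Add F' → ε

Productions for other non-terminals are unchanged:
  C → g A
  C → g
  A → )
  A → g )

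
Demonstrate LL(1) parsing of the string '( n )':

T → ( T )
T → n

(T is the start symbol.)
Stack is shown with the top on the left.

Stack    Input    Action
------------------------
T $      ( n ) $  output T → ( T )
( T ) $  ( n ) $  match '('
T ) $    n ) $    output T → n
n ) $    n ) $    match 'n'
) $      ) $      match ')'
$        $        accept

The string is accepted.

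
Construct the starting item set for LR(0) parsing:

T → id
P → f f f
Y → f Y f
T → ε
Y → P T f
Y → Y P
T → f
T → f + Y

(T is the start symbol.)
{ [T → . f + Y], [T → . f], [T → . id], [T → .], [T' → . T] }

First, augment the grammar with T' → T
I₀ = CLOSURE({ [T' → . T] }):
  [T' → . T] has the dot before T: add [T → . id], [T → .], [T → . f], [T → . f + Y]
No further items can be added.

I₀ = { [T → . f + Y], [T → . f], [T → . id], [T → .], [T' → . T] }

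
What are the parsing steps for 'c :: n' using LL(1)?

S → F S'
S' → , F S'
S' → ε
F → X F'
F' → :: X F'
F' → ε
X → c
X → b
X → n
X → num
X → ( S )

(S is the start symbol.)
LL(1) parsing maintains a stack (initially the start symbol over $) and the input. At each step: if the stack top is a terminal, match it against the current input token; if it is a non-terminal N, replace it with the RHS of M[N, lookahead] (the unique production whose predict set contains the lookahead).

Stack is shown with the top on the left.

Stack         Input     Action
------------------------------
S $           c :: n $  output S → F S'
F S' $        c :: n $  output F → X F'
X F' S' $     c :: n $  output X → c
c F' S' $     c :: n $  match 'c'
F' S' $       :: n $    output F' → :: X F'
:: X F' S' $  :: n $    match '::'
X F' S' $     n $       output X → n
n F' S' $     n $       match 'n'
F' S' $       $         output F' → ε
S' $          $         output S' → ε
$             $         accept

The string is accepted.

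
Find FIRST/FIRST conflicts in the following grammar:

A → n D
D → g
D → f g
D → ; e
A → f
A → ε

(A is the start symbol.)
No FIRST/FIRST conflicts.

A FIRST/FIRST conflict occurs when two productions N → α and N → β for the same non-terminal have FIRST(α) ∩ FIRST(β) ≠ ∅ (with ε ∈ FIRST of a nullable right-hand side, so two nullable alternatives also conflict).

Productions for A:
  A → n D: FIRST = { 'n' }
  A → f: FIRST = { 'f' }
  A → ε: FIRST = { ε }
Productions for D:
  D → g: FIRST = { 'g' }
  D → f g: FIRST = { 'f' }
  D → ; e: FIRST = { ';' }

All alternatives of each non-terminal have pairwise disjoint FIRST sets.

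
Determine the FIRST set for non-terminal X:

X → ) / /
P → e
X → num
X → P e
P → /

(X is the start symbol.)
{ ')', '/', 'e', 'num' }

To compute FIRST(X), examine every production with X on the left-hand side, reading each right-hand side left to right until a non-nullable symbol is reached.

FIRST sets of the other non-terminals involved (by the same procedure, iterated to a fixed point):
  FIRST(P) = { '/', 'e' }

From X → ) / /:
  - ')' is a terminal: add ')' and stop
From X → num:
  - num is a terminal: add 'num' and stop
From X → P e:
  - P is a non-terminal: add FIRST(P) \ {ε} = { '/', 'e' }
    P is not nullable, so stop

Collecting: FIRST(X) = { ')', '/', 'e', 'num' }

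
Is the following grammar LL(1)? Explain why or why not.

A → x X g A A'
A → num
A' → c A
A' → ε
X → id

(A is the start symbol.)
A grammar is LL(1) if for each non-terminal N with multiple productions, the predict sets of those productions are pairwise disjoint, where PREDICT(N → α) = (FIRST(α) \ {ε}) ∪ (FOLLOW(N) if α ⇒* ε).

Relevant sets:
  FOLLOW(A') = { $, 'c' }

For A:
  PREDICT(A → x X g A A') = { 'x' }
  PREDICT(A → num) = { 'num' }
For A':
  PREDICT(A' → c A) = { 'c' }
  PREDICT(A' → ε) = { $, 'c' }
X has a single production, so nothing to check there.

Conflict found: Predict set conflict for A': { 'c' }
The grammar is NOT LL(1).

Answer: No. Predict set conflict for A': { 'c' }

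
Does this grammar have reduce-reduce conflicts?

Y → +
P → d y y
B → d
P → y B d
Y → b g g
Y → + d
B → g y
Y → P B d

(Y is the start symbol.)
No reduce-reduce conflicts

Augment with Y' → Y and build the canonical LR(0) collection (I0 = CLOSURE({[Y' → . Y]}), then GOTO on every symbol after a dot until no new states appear). It has 19 states:
  I0: { [P → . d y y], [P → . y B d], [Y → . + d], [Y → . +], [Y → . P B d], [Y → . b g g], [Y' → . Y] }  — shift
  I1: { [Y → + . d], [Y → + .] }  — shift, reduce
  I2: { [B → . d], [B → . g y], [Y → P . B d] }  — shift
  I3: { [Y' → Y .] }  — accept
  I4: { [Y → b . g g] }  — shift
  I5: { [P → d . y y] }  — shift
  I6: { [B → . d], [B → . g y], [P → y . B d] }  — shift
  I7: { [P → y B . d] }  — shift
  I8: { [B → d .] }  — reduce
  I9: { [B → g . y] }  — shift
  I10: { [B → g y .] }  — reduce
  I11: { [P → y B d .] }  — reduce
  I12: { [P → d y . y] }  — shift
  I13: { [P → d y y .] }  — reduce
  I14: { [Y → b g . g] }  — shift
  I15: { [Y → b g g .] }  — reduce
  I16: { [Y → P B . d] }  — shift
  I17: { [Y → P B d .] }  — reduce
  I18: { [Y → + d .] }  — reduce

No state contains more than one complete item.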